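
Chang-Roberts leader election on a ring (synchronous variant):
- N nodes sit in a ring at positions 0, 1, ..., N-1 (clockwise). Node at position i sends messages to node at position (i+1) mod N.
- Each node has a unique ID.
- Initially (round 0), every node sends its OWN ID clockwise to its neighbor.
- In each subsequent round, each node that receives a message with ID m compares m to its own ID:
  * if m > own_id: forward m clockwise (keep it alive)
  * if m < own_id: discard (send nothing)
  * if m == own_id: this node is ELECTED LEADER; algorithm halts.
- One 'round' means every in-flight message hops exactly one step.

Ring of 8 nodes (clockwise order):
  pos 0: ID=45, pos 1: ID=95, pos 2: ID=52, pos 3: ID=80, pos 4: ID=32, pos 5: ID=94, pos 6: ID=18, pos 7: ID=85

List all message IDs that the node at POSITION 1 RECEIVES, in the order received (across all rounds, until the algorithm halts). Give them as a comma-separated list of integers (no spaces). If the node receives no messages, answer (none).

Round 1: pos1(id95) recv 45: drop; pos2(id52) recv 95: fwd; pos3(id80) recv 52: drop; pos4(id32) recv 80: fwd; pos5(id94) recv 32: drop; pos6(id18) recv 94: fwd; pos7(id85) recv 18: drop; pos0(id45) recv 85: fwd
Round 2: pos3(id80) recv 95: fwd; pos5(id94) recv 80: drop; pos7(id85) recv 94: fwd; pos1(id95) recv 85: drop
Round 3: pos4(id32) recv 95: fwd; pos0(id45) recv 94: fwd
Round 4: pos5(id94) recv 95: fwd; pos1(id95) recv 94: drop
Round 5: pos6(id18) recv 95: fwd
Round 6: pos7(id85) recv 95: fwd
Round 7: pos0(id45) recv 95: fwd
Round 8: pos1(id95) recv 95: ELECTED

Answer: 45,85,94,95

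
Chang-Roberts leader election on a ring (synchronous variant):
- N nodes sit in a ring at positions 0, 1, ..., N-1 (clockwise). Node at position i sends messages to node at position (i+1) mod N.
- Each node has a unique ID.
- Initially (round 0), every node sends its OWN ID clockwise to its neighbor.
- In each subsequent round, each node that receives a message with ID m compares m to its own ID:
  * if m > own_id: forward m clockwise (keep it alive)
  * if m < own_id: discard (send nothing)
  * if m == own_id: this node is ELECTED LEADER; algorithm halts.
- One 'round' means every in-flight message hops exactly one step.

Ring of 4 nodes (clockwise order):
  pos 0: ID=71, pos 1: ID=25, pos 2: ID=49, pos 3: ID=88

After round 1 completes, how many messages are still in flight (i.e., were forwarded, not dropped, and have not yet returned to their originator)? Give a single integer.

Answer: 2

Derivation:
Round 1: pos1(id25) recv 71: fwd; pos2(id49) recv 25: drop; pos3(id88) recv 49: drop; pos0(id71) recv 88: fwd
After round 1: 2 messages still in flight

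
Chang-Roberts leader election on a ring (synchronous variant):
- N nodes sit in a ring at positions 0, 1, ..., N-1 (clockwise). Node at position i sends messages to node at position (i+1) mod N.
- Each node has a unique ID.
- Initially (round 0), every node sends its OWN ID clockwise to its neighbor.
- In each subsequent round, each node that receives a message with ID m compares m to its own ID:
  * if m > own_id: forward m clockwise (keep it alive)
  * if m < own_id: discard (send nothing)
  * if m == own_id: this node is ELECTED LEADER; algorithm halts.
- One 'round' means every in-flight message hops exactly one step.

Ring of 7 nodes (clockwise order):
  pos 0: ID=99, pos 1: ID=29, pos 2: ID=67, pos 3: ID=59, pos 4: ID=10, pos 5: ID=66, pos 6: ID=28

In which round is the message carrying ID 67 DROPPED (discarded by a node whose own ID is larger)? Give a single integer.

Answer: 5

Derivation:
Round 1: pos1(id29) recv 99: fwd; pos2(id67) recv 29: drop; pos3(id59) recv 67: fwd; pos4(id10) recv 59: fwd; pos5(id66) recv 10: drop; pos6(id28) recv 66: fwd; pos0(id99) recv 28: drop
Round 2: pos2(id67) recv 99: fwd; pos4(id10) recv 67: fwd; pos5(id66) recv 59: drop; pos0(id99) recv 66: drop
Round 3: pos3(id59) recv 99: fwd; pos5(id66) recv 67: fwd
Round 4: pos4(id10) recv 99: fwd; pos6(id28) recv 67: fwd
Round 5: pos5(id66) recv 99: fwd; pos0(id99) recv 67: drop
Round 6: pos6(id28) recv 99: fwd
Round 7: pos0(id99) recv 99: ELECTED
Message ID 67 originates at pos 2; dropped at pos 0 in round 5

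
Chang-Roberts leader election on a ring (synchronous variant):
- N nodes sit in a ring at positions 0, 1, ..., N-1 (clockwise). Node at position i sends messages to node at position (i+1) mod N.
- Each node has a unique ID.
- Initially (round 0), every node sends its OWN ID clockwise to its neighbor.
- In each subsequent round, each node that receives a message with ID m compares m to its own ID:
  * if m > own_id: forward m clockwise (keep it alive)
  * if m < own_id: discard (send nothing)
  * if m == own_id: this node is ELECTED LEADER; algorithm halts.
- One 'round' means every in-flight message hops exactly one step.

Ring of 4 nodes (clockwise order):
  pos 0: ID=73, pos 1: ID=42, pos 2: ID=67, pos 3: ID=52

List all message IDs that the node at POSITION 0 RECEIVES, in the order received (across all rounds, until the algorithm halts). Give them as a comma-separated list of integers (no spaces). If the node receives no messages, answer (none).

Round 1: pos1(id42) recv 73: fwd; pos2(id67) recv 42: drop; pos3(id52) recv 67: fwd; pos0(id73) recv 52: drop
Round 2: pos2(id67) recv 73: fwd; pos0(id73) recv 67: drop
Round 3: pos3(id52) recv 73: fwd
Round 4: pos0(id73) recv 73: ELECTED

Answer: 52,67,73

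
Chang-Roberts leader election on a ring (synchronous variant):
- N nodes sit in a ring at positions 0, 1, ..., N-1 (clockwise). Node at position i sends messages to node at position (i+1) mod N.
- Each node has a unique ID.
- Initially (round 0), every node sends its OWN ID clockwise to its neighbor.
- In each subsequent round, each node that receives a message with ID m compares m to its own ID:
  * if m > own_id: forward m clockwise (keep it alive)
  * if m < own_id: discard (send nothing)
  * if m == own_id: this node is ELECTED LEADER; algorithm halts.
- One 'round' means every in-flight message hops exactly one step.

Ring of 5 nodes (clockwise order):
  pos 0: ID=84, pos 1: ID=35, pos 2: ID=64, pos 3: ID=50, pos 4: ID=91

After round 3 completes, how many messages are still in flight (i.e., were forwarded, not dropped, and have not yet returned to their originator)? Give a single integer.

Round 1: pos1(id35) recv 84: fwd; pos2(id64) recv 35: drop; pos3(id50) recv 64: fwd; pos4(id91) recv 50: drop; pos0(id84) recv 91: fwd
Round 2: pos2(id64) recv 84: fwd; pos4(id91) recv 64: drop; pos1(id35) recv 91: fwd
Round 3: pos3(id50) recv 84: fwd; pos2(id64) recv 91: fwd
After round 3: 2 messages still in flight

Answer: 2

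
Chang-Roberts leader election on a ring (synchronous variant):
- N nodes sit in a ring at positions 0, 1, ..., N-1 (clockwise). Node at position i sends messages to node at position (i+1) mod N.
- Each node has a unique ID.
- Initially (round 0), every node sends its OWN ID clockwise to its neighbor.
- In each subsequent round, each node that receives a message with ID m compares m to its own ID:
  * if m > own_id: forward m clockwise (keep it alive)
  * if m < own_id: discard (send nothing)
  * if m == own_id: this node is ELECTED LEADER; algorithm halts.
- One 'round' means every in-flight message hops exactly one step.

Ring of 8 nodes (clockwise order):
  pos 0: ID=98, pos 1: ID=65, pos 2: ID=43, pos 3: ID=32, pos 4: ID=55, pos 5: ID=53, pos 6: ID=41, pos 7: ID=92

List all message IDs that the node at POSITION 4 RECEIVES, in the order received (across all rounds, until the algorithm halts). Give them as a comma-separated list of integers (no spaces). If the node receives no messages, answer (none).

Answer: 32,43,65,98

Derivation:
Round 1: pos1(id65) recv 98: fwd; pos2(id43) recv 65: fwd; pos3(id32) recv 43: fwd; pos4(id55) recv 32: drop; pos5(id53) recv 55: fwd; pos6(id41) recv 53: fwd; pos7(id92) recv 41: drop; pos0(id98) recv 92: drop
Round 2: pos2(id43) recv 98: fwd; pos3(id32) recv 65: fwd; pos4(id55) recv 43: drop; pos6(id41) recv 55: fwd; pos7(id92) recv 53: drop
Round 3: pos3(id32) recv 98: fwd; pos4(id55) recv 65: fwd; pos7(id92) recv 55: drop
Round 4: pos4(id55) recv 98: fwd; pos5(id53) recv 65: fwd
Round 5: pos5(id53) recv 98: fwd; pos6(id41) recv 65: fwd
Round 6: pos6(id41) recv 98: fwd; pos7(id92) recv 65: drop
Round 7: pos7(id92) recv 98: fwd
Round 8: pos0(id98) recv 98: ELECTED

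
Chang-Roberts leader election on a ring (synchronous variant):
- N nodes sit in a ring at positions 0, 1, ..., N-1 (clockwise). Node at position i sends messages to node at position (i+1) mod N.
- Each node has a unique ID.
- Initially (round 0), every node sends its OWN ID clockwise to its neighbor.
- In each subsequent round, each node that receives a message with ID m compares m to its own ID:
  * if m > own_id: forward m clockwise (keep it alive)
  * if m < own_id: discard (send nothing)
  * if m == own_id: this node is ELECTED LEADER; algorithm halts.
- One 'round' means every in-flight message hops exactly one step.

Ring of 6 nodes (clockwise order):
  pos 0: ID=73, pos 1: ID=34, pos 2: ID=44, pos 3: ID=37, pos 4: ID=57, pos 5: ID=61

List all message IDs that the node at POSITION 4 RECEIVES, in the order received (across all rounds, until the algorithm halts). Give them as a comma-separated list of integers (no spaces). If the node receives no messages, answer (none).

Answer: 37,44,73

Derivation:
Round 1: pos1(id34) recv 73: fwd; pos2(id44) recv 34: drop; pos3(id37) recv 44: fwd; pos4(id57) recv 37: drop; pos5(id61) recv 57: drop; pos0(id73) recv 61: drop
Round 2: pos2(id44) recv 73: fwd; pos4(id57) recv 44: drop
Round 3: pos3(id37) recv 73: fwd
Round 4: pos4(id57) recv 73: fwd
Round 5: pos5(id61) recv 73: fwd
Round 6: pos0(id73) recv 73: ELECTED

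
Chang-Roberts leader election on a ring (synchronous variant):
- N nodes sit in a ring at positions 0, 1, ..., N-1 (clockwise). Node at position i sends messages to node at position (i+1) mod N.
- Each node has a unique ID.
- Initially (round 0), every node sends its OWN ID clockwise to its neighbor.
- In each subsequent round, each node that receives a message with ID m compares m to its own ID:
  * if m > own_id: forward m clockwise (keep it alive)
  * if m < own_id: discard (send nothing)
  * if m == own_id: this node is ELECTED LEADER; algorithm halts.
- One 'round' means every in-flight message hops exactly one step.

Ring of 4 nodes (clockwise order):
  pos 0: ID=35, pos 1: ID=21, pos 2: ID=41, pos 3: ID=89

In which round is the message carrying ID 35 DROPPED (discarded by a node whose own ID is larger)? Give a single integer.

Answer: 2

Derivation:
Round 1: pos1(id21) recv 35: fwd; pos2(id41) recv 21: drop; pos3(id89) recv 41: drop; pos0(id35) recv 89: fwd
Round 2: pos2(id41) recv 35: drop; pos1(id21) recv 89: fwd
Round 3: pos2(id41) recv 89: fwd
Round 4: pos3(id89) recv 89: ELECTED
Message ID 35 originates at pos 0; dropped at pos 2 in round 2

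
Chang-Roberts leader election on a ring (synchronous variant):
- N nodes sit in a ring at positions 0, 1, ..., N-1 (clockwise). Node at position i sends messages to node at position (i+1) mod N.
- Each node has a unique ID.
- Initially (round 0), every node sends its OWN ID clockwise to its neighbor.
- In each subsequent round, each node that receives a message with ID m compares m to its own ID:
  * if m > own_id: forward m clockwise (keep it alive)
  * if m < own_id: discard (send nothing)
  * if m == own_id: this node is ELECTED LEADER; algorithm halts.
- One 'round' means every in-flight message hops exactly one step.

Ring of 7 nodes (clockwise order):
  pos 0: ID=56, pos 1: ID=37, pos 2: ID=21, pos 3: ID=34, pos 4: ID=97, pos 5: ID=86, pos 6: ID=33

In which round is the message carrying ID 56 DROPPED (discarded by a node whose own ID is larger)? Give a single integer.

Answer: 4

Derivation:
Round 1: pos1(id37) recv 56: fwd; pos2(id21) recv 37: fwd; pos3(id34) recv 21: drop; pos4(id97) recv 34: drop; pos5(id86) recv 97: fwd; pos6(id33) recv 86: fwd; pos0(id56) recv 33: drop
Round 2: pos2(id21) recv 56: fwd; pos3(id34) recv 37: fwd; pos6(id33) recv 97: fwd; pos0(id56) recv 86: fwd
Round 3: pos3(id34) recv 56: fwd; pos4(id97) recv 37: drop; pos0(id56) recv 97: fwd; pos1(id37) recv 86: fwd
Round 4: pos4(id97) recv 56: drop; pos1(id37) recv 97: fwd; pos2(id21) recv 86: fwd
Round 5: pos2(id21) recv 97: fwd; pos3(id34) recv 86: fwd
Round 6: pos3(id34) recv 97: fwd; pos4(id97) recv 86: drop
Round 7: pos4(id97) recv 97: ELECTED
Message ID 56 originates at pos 0; dropped at pos 4 in round 4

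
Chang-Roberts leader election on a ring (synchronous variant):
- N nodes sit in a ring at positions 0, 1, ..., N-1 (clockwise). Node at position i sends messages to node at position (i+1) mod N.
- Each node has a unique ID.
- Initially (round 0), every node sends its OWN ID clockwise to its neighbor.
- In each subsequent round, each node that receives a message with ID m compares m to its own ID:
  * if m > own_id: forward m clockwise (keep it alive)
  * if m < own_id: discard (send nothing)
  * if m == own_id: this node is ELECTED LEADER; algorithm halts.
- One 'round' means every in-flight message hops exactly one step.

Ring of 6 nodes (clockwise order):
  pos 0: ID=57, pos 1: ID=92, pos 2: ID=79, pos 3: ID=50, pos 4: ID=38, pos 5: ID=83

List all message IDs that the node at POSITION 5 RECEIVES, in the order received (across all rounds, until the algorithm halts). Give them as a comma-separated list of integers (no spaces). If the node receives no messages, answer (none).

Answer: 38,50,79,92

Derivation:
Round 1: pos1(id92) recv 57: drop; pos2(id79) recv 92: fwd; pos3(id50) recv 79: fwd; pos4(id38) recv 50: fwd; pos5(id83) recv 38: drop; pos0(id57) recv 83: fwd
Round 2: pos3(id50) recv 92: fwd; pos4(id38) recv 79: fwd; pos5(id83) recv 50: drop; pos1(id92) recv 83: drop
Round 3: pos4(id38) recv 92: fwd; pos5(id83) recv 79: drop
Round 4: pos5(id83) recv 92: fwd
Round 5: pos0(id57) recv 92: fwd
Round 6: pos1(id92) recv 92: ELECTED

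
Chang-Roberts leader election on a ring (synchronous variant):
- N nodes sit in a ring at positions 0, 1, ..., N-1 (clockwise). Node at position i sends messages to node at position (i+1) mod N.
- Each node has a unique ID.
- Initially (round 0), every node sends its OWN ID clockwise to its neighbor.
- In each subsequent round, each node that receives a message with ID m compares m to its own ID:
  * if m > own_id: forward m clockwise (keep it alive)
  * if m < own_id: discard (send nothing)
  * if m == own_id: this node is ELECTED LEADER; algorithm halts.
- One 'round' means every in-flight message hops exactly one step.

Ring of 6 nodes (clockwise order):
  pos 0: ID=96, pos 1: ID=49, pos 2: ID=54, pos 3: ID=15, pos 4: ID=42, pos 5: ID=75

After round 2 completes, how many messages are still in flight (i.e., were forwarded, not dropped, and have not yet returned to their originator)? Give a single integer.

Answer: 2

Derivation:
Round 1: pos1(id49) recv 96: fwd; pos2(id54) recv 49: drop; pos3(id15) recv 54: fwd; pos4(id42) recv 15: drop; pos5(id75) recv 42: drop; pos0(id96) recv 75: drop
Round 2: pos2(id54) recv 96: fwd; pos4(id42) recv 54: fwd
After round 2: 2 messages still in flight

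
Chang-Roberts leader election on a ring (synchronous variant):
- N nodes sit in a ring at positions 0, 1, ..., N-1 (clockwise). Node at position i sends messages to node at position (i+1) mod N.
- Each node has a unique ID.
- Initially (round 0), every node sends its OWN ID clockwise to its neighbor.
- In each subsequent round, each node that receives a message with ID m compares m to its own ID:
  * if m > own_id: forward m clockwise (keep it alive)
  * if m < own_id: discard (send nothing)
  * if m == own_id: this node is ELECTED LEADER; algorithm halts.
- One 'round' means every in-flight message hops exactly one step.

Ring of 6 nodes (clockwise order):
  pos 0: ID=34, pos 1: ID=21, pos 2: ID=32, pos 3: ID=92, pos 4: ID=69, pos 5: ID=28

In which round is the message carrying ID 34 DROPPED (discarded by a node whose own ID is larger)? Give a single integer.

Round 1: pos1(id21) recv 34: fwd; pos2(id32) recv 21: drop; pos3(id92) recv 32: drop; pos4(id69) recv 92: fwd; pos5(id28) recv 69: fwd; pos0(id34) recv 28: drop
Round 2: pos2(id32) recv 34: fwd; pos5(id28) recv 92: fwd; pos0(id34) recv 69: fwd
Round 3: pos3(id92) recv 34: drop; pos0(id34) recv 92: fwd; pos1(id21) recv 69: fwd
Round 4: pos1(id21) recv 92: fwd; pos2(id32) recv 69: fwd
Round 5: pos2(id32) recv 92: fwd; pos3(id92) recv 69: drop
Round 6: pos3(id92) recv 92: ELECTED
Message ID 34 originates at pos 0; dropped at pos 3 in round 3

Answer: 3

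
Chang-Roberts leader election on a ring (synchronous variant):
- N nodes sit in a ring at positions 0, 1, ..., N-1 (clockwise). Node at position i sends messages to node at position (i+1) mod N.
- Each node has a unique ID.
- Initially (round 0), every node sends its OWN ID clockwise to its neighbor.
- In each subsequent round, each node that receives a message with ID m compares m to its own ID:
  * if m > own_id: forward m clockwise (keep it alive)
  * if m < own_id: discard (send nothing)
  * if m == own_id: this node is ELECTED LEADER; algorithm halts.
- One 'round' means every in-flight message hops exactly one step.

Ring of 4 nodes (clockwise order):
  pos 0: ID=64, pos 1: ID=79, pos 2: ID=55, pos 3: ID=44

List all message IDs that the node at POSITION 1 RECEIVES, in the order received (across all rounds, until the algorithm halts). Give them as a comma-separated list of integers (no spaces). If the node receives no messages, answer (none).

Round 1: pos1(id79) recv 64: drop; pos2(id55) recv 79: fwd; pos3(id44) recv 55: fwd; pos0(id64) recv 44: drop
Round 2: pos3(id44) recv 79: fwd; pos0(id64) recv 55: drop
Round 3: pos0(id64) recv 79: fwd
Round 4: pos1(id79) recv 79: ELECTED

Answer: 64,79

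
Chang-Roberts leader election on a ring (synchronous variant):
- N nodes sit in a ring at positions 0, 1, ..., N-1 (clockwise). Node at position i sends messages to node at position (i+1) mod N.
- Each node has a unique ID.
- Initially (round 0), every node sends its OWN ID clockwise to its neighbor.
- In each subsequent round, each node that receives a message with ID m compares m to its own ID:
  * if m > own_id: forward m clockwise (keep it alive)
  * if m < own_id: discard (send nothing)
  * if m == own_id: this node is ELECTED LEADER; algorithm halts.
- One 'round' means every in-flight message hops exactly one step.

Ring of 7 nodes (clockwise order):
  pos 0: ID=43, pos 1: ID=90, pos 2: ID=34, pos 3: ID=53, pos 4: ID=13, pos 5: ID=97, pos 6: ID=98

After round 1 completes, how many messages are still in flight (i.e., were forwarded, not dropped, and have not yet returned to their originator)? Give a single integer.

Round 1: pos1(id90) recv 43: drop; pos2(id34) recv 90: fwd; pos3(id53) recv 34: drop; pos4(id13) recv 53: fwd; pos5(id97) recv 13: drop; pos6(id98) recv 97: drop; pos0(id43) recv 98: fwd
After round 1: 3 messages still in flight

Answer: 3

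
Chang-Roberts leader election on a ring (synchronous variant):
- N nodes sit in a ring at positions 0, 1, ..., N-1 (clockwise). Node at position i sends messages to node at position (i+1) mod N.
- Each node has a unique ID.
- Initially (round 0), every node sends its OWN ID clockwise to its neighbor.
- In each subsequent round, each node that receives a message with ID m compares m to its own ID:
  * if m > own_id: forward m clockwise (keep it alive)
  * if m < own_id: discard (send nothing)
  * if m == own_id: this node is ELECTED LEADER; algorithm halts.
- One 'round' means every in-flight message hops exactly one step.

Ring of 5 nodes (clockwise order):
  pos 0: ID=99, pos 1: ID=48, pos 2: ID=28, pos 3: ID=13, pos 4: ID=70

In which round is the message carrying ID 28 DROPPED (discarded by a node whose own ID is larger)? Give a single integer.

Answer: 2

Derivation:
Round 1: pos1(id48) recv 99: fwd; pos2(id28) recv 48: fwd; pos3(id13) recv 28: fwd; pos4(id70) recv 13: drop; pos0(id99) recv 70: drop
Round 2: pos2(id28) recv 99: fwd; pos3(id13) recv 48: fwd; pos4(id70) recv 28: drop
Round 3: pos3(id13) recv 99: fwd; pos4(id70) recv 48: drop
Round 4: pos4(id70) recv 99: fwd
Round 5: pos0(id99) recv 99: ELECTED
Message ID 28 originates at pos 2; dropped at pos 4 in round 2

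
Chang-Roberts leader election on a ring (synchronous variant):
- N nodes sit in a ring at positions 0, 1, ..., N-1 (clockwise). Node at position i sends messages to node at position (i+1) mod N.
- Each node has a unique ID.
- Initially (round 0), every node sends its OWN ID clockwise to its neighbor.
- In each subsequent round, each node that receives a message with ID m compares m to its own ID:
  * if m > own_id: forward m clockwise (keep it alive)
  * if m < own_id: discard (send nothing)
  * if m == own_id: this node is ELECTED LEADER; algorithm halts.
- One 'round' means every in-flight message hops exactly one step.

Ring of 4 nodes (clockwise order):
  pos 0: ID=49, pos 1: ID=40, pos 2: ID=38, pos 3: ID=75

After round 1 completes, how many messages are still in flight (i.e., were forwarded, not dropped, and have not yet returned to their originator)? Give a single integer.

Answer: 3

Derivation:
Round 1: pos1(id40) recv 49: fwd; pos2(id38) recv 40: fwd; pos3(id75) recv 38: drop; pos0(id49) recv 75: fwd
After round 1: 3 messages still in flight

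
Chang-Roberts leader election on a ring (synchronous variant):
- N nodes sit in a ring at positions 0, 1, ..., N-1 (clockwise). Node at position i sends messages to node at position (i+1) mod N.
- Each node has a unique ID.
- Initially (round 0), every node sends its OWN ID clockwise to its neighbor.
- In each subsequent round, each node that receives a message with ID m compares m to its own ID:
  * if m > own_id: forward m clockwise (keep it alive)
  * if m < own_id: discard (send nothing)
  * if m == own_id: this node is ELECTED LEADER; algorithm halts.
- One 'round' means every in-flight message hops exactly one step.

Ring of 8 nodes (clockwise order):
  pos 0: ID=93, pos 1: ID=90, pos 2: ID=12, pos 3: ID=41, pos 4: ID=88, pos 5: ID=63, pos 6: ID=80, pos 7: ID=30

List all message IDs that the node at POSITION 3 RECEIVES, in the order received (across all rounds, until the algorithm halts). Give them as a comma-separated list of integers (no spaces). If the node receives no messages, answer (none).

Answer: 12,90,93

Derivation:
Round 1: pos1(id90) recv 93: fwd; pos2(id12) recv 90: fwd; pos3(id41) recv 12: drop; pos4(id88) recv 41: drop; pos5(id63) recv 88: fwd; pos6(id80) recv 63: drop; pos7(id30) recv 80: fwd; pos0(id93) recv 30: drop
Round 2: pos2(id12) recv 93: fwd; pos3(id41) recv 90: fwd; pos6(id80) recv 88: fwd; pos0(id93) recv 80: drop
Round 3: pos3(id41) recv 93: fwd; pos4(id88) recv 90: fwd; pos7(id30) recv 88: fwd
Round 4: pos4(id88) recv 93: fwd; pos5(id63) recv 90: fwd; pos0(id93) recv 88: drop
Round 5: pos5(id63) recv 93: fwd; pos6(id80) recv 90: fwd
Round 6: pos6(id80) recv 93: fwd; pos7(id30) recv 90: fwd
Round 7: pos7(id30) recv 93: fwd; pos0(id93) recv 90: drop
Round 8: pos0(id93) recv 93: ELECTED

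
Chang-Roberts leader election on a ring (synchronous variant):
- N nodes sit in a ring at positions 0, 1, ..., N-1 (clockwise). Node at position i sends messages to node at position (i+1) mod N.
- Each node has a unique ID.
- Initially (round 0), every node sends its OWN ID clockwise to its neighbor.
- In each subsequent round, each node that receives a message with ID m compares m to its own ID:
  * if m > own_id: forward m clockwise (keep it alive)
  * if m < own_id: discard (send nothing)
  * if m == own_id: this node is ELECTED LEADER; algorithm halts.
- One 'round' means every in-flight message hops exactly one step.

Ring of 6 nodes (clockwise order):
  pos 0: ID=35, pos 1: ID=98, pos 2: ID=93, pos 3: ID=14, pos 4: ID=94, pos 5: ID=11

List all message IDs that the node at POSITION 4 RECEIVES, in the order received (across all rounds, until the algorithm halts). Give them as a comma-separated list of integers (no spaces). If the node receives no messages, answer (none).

Answer: 14,93,98

Derivation:
Round 1: pos1(id98) recv 35: drop; pos2(id93) recv 98: fwd; pos3(id14) recv 93: fwd; pos4(id94) recv 14: drop; pos5(id11) recv 94: fwd; pos0(id35) recv 11: drop
Round 2: pos3(id14) recv 98: fwd; pos4(id94) recv 93: drop; pos0(id35) recv 94: fwd
Round 3: pos4(id94) recv 98: fwd; pos1(id98) recv 94: drop
Round 4: pos5(id11) recv 98: fwd
Round 5: pos0(id35) recv 98: fwd
Round 6: pos1(id98) recv 98: ELECTED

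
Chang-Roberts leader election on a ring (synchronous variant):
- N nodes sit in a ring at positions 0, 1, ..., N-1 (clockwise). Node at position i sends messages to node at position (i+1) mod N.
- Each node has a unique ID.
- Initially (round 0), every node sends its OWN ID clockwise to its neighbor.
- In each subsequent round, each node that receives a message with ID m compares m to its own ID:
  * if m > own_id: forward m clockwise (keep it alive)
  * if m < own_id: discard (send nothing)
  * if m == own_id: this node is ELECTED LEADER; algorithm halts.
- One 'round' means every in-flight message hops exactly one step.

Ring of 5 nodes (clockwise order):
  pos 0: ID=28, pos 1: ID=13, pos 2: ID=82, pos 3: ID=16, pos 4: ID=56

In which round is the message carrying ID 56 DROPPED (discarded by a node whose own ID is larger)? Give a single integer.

Round 1: pos1(id13) recv 28: fwd; pos2(id82) recv 13: drop; pos3(id16) recv 82: fwd; pos4(id56) recv 16: drop; pos0(id28) recv 56: fwd
Round 2: pos2(id82) recv 28: drop; pos4(id56) recv 82: fwd; pos1(id13) recv 56: fwd
Round 3: pos0(id28) recv 82: fwd; pos2(id82) recv 56: drop
Round 4: pos1(id13) recv 82: fwd
Round 5: pos2(id82) recv 82: ELECTED
Message ID 56 originates at pos 4; dropped at pos 2 in round 3

Answer: 3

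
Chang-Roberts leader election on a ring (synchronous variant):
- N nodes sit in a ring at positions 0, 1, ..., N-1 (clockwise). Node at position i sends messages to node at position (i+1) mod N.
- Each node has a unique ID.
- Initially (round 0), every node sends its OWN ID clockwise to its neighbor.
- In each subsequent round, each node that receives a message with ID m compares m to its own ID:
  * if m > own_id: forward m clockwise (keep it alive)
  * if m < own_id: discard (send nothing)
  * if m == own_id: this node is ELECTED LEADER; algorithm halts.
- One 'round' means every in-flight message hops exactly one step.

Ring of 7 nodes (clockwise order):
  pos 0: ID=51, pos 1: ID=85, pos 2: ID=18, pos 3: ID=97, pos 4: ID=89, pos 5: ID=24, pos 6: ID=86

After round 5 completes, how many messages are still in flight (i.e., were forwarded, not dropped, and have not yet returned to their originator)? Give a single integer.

Round 1: pos1(id85) recv 51: drop; pos2(id18) recv 85: fwd; pos3(id97) recv 18: drop; pos4(id89) recv 97: fwd; pos5(id24) recv 89: fwd; pos6(id86) recv 24: drop; pos0(id51) recv 86: fwd
Round 2: pos3(id97) recv 85: drop; pos5(id24) recv 97: fwd; pos6(id86) recv 89: fwd; pos1(id85) recv 86: fwd
Round 3: pos6(id86) recv 97: fwd; pos0(id51) recv 89: fwd; pos2(id18) recv 86: fwd
Round 4: pos0(id51) recv 97: fwd; pos1(id85) recv 89: fwd; pos3(id97) recv 86: drop
Round 5: pos1(id85) recv 97: fwd; pos2(id18) recv 89: fwd
After round 5: 2 messages still in flight

Answer: 2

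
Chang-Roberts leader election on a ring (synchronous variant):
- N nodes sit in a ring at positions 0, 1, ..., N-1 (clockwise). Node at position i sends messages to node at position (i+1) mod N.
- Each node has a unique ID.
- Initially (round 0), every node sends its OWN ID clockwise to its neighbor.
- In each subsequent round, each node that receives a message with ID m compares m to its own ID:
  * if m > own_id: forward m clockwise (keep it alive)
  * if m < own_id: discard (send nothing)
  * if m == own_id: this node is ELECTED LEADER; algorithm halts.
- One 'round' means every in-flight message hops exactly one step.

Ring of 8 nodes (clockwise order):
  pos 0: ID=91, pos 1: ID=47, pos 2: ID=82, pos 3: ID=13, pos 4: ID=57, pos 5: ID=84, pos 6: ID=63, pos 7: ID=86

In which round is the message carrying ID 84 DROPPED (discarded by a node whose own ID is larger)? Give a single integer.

Round 1: pos1(id47) recv 91: fwd; pos2(id82) recv 47: drop; pos3(id13) recv 82: fwd; pos4(id57) recv 13: drop; pos5(id84) recv 57: drop; pos6(id63) recv 84: fwd; pos7(id86) recv 63: drop; pos0(id91) recv 86: drop
Round 2: pos2(id82) recv 91: fwd; pos4(id57) recv 82: fwd; pos7(id86) recv 84: drop
Round 3: pos3(id13) recv 91: fwd; pos5(id84) recv 82: drop
Round 4: pos4(id57) recv 91: fwd
Round 5: pos5(id84) recv 91: fwd
Round 6: pos6(id63) recv 91: fwd
Round 7: pos7(id86) recv 91: fwd
Round 8: pos0(id91) recv 91: ELECTED
Message ID 84 originates at pos 5; dropped at pos 7 in round 2

Answer: 2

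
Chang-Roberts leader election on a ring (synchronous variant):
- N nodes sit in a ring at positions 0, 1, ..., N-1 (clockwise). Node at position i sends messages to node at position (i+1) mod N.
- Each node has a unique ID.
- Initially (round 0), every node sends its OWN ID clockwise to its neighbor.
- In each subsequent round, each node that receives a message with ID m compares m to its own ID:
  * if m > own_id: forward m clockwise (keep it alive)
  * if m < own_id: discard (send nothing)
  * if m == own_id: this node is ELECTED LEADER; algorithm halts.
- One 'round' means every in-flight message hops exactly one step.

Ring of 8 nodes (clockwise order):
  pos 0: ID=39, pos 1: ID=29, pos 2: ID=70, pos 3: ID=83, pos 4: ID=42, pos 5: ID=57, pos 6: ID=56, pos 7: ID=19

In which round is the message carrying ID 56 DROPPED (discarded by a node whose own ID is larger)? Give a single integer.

Round 1: pos1(id29) recv 39: fwd; pos2(id70) recv 29: drop; pos3(id83) recv 70: drop; pos4(id42) recv 83: fwd; pos5(id57) recv 42: drop; pos6(id56) recv 57: fwd; pos7(id19) recv 56: fwd; pos0(id39) recv 19: drop
Round 2: pos2(id70) recv 39: drop; pos5(id57) recv 83: fwd; pos7(id19) recv 57: fwd; pos0(id39) recv 56: fwd
Round 3: pos6(id56) recv 83: fwd; pos0(id39) recv 57: fwd; pos1(id29) recv 56: fwd
Round 4: pos7(id19) recv 83: fwd; pos1(id29) recv 57: fwd; pos2(id70) recv 56: drop
Round 5: pos0(id39) recv 83: fwd; pos2(id70) recv 57: drop
Round 6: pos1(id29) recv 83: fwd
Round 7: pos2(id70) recv 83: fwd
Round 8: pos3(id83) recv 83: ELECTED
Message ID 56 originates at pos 6; dropped at pos 2 in round 4

Answer: 4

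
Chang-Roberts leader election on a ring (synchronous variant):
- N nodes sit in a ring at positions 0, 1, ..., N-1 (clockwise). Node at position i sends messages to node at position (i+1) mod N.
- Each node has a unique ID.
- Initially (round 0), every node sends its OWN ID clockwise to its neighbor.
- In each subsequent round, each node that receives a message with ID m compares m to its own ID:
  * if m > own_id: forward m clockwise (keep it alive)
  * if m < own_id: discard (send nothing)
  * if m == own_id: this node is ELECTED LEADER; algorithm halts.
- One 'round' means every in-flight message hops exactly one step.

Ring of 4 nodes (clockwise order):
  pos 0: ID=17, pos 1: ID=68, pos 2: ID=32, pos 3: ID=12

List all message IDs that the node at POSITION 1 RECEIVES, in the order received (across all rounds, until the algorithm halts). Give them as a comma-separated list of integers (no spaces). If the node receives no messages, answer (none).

Answer: 17,32,68

Derivation:
Round 1: pos1(id68) recv 17: drop; pos2(id32) recv 68: fwd; pos3(id12) recv 32: fwd; pos0(id17) recv 12: drop
Round 2: pos3(id12) recv 68: fwd; pos0(id17) recv 32: fwd
Round 3: pos0(id17) recv 68: fwd; pos1(id68) recv 32: drop
Round 4: pos1(id68) recv 68: ELECTED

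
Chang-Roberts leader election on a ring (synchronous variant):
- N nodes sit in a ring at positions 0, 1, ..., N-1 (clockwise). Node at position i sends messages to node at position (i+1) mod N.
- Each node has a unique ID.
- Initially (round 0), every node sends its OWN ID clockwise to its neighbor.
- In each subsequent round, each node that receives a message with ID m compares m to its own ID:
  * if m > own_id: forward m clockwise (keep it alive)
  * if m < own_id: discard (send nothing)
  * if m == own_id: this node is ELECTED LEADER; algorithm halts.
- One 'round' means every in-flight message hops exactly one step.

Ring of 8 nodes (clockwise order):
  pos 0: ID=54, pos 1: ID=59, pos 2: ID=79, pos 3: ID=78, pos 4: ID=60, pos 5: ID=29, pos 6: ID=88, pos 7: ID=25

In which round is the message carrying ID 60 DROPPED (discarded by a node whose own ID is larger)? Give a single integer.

Answer: 2

Derivation:
Round 1: pos1(id59) recv 54: drop; pos2(id79) recv 59: drop; pos3(id78) recv 79: fwd; pos4(id60) recv 78: fwd; pos5(id29) recv 60: fwd; pos6(id88) recv 29: drop; pos7(id25) recv 88: fwd; pos0(id54) recv 25: drop
Round 2: pos4(id60) recv 79: fwd; pos5(id29) recv 78: fwd; pos6(id88) recv 60: drop; pos0(id54) recv 88: fwd
Round 3: pos5(id29) recv 79: fwd; pos6(id88) recv 78: drop; pos1(id59) recv 88: fwd
Round 4: pos6(id88) recv 79: drop; pos2(id79) recv 88: fwd
Round 5: pos3(id78) recv 88: fwd
Round 6: pos4(id60) recv 88: fwd
Round 7: pos5(id29) recv 88: fwd
Round 8: pos6(id88) recv 88: ELECTED
Message ID 60 originates at pos 4; dropped at pos 6 in round 2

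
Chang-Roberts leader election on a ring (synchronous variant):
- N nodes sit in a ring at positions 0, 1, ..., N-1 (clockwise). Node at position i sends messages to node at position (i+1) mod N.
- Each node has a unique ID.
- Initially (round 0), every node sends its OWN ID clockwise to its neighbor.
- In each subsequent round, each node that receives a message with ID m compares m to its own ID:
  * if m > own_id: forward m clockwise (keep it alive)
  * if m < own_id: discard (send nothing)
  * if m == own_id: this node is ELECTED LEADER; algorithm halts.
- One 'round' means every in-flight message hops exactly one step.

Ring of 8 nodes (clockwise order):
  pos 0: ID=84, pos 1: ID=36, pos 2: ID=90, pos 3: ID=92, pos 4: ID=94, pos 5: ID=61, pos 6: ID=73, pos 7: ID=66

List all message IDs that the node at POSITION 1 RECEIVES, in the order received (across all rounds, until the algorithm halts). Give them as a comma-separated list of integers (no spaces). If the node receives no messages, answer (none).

Answer: 84,94

Derivation:
Round 1: pos1(id36) recv 84: fwd; pos2(id90) recv 36: drop; pos3(id92) recv 90: drop; pos4(id94) recv 92: drop; pos5(id61) recv 94: fwd; pos6(id73) recv 61: drop; pos7(id66) recv 73: fwd; pos0(id84) recv 66: drop
Round 2: pos2(id90) recv 84: drop; pos6(id73) recv 94: fwd; pos0(id84) recv 73: drop
Round 3: pos7(id66) recv 94: fwd
Round 4: pos0(id84) recv 94: fwd
Round 5: pos1(id36) recv 94: fwd
Round 6: pos2(id90) recv 94: fwd
Round 7: pos3(id92) recv 94: fwd
Round 8: pos4(id94) recv 94: ELECTED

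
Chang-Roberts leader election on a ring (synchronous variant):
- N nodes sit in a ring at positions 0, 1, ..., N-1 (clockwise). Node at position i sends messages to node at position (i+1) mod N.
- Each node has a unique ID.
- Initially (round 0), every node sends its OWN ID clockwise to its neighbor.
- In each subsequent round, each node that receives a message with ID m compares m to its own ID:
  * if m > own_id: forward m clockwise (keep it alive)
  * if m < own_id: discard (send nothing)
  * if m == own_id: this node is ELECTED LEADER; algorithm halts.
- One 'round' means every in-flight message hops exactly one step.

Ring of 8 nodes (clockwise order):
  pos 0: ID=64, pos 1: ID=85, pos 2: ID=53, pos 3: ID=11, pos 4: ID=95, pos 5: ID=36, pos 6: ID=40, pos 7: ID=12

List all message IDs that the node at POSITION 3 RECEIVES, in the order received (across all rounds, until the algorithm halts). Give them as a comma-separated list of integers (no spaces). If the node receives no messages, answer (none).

Round 1: pos1(id85) recv 64: drop; pos2(id53) recv 85: fwd; pos3(id11) recv 53: fwd; pos4(id95) recv 11: drop; pos5(id36) recv 95: fwd; pos6(id40) recv 36: drop; pos7(id12) recv 40: fwd; pos0(id64) recv 12: drop
Round 2: pos3(id11) recv 85: fwd; pos4(id95) recv 53: drop; pos6(id40) recv 95: fwd; pos0(id64) recv 40: drop
Round 3: pos4(id95) recv 85: drop; pos7(id12) recv 95: fwd
Round 4: pos0(id64) recv 95: fwd
Round 5: pos1(id85) recv 95: fwd
Round 6: pos2(id53) recv 95: fwd
Round 7: pos3(id11) recv 95: fwd
Round 8: pos4(id95) recv 95: ELECTED

Answer: 53,85,95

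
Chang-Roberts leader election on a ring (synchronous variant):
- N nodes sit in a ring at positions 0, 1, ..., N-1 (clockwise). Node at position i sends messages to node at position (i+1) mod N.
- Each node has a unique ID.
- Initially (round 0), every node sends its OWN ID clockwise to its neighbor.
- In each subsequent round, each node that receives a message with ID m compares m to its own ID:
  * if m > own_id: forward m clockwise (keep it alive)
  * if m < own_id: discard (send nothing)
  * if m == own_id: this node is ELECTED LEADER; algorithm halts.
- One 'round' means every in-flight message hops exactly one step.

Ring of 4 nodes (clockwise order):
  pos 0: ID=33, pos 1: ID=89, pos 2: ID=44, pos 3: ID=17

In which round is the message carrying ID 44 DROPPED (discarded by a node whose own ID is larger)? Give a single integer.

Round 1: pos1(id89) recv 33: drop; pos2(id44) recv 89: fwd; pos3(id17) recv 44: fwd; pos0(id33) recv 17: drop
Round 2: pos3(id17) recv 89: fwd; pos0(id33) recv 44: fwd
Round 3: pos0(id33) recv 89: fwd; pos1(id89) recv 44: drop
Round 4: pos1(id89) recv 89: ELECTED
Message ID 44 originates at pos 2; dropped at pos 1 in round 3

Answer: 3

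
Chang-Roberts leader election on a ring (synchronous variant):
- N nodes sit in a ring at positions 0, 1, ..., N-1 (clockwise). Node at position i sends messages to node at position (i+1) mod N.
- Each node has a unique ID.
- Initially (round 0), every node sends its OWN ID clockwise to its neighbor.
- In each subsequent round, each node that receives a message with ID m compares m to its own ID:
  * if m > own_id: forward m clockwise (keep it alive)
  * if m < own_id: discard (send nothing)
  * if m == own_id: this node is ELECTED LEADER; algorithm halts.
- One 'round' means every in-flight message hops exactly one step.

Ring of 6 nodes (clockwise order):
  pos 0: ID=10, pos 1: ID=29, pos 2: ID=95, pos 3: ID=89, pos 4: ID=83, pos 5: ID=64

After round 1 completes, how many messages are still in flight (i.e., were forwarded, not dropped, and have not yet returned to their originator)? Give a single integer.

Round 1: pos1(id29) recv 10: drop; pos2(id95) recv 29: drop; pos3(id89) recv 95: fwd; pos4(id83) recv 89: fwd; pos5(id64) recv 83: fwd; pos0(id10) recv 64: fwd
After round 1: 4 messages still in flight

Answer: 4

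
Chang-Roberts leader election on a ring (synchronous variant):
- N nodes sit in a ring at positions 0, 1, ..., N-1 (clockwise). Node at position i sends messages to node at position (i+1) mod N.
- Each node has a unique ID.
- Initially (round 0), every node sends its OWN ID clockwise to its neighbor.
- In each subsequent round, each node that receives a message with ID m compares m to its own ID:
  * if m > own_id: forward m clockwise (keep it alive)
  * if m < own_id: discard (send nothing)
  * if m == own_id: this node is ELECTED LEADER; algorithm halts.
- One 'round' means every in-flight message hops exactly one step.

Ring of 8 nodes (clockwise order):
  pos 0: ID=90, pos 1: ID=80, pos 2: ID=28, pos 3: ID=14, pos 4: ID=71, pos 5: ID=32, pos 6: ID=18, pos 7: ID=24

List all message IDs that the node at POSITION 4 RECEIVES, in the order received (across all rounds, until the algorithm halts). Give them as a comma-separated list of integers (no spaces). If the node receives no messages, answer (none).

Round 1: pos1(id80) recv 90: fwd; pos2(id28) recv 80: fwd; pos3(id14) recv 28: fwd; pos4(id71) recv 14: drop; pos5(id32) recv 71: fwd; pos6(id18) recv 32: fwd; pos7(id24) recv 18: drop; pos0(id90) recv 24: drop
Round 2: pos2(id28) recv 90: fwd; pos3(id14) recv 80: fwd; pos4(id71) recv 28: drop; pos6(id18) recv 71: fwd; pos7(id24) recv 32: fwd
Round 3: pos3(id14) recv 90: fwd; pos4(id71) recv 80: fwd; pos7(id24) recv 71: fwd; pos0(id90) recv 32: drop
Round 4: pos4(id71) recv 90: fwd; pos5(id32) recv 80: fwd; pos0(id90) recv 71: drop
Round 5: pos5(id32) recv 90: fwd; pos6(id18) recv 80: fwd
Round 6: pos6(id18) recv 90: fwd; pos7(id24) recv 80: fwd
Round 7: pos7(id24) recv 90: fwd; pos0(id90) recv 80: drop
Round 8: pos0(id90) recv 90: ELECTED

Answer: 14,28,80,90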